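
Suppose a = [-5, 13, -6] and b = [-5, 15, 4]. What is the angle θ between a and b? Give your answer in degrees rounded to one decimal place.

a · b = (-5)·(-5) + 13·15 + (-6)·4 = 25 + 195 - 24 = 196
|a|² = 25 + 169 + 36 = 230,  |a| = √230 ≈ 15.165751
|b|² = 25 + 225 + 16 = 266,  |b| = √266 ≈ 16.309506
cos θ = 196 / (15.165751 · 16.309506) ≈ 0.79241
θ = arccos(0.79241) ≈ 37.6°

37.6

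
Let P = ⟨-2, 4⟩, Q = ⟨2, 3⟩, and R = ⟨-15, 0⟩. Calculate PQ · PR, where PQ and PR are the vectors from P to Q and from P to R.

-48

PQ = Q − P = (4, -1)
PR = R − P = (-13, -4)
PQ · PR = 4·(-13) + (-1)·(-4) = -52 + 4 = -48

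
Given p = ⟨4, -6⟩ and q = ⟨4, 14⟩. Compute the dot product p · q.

-68

p · q = 4·4 + (-6)·14 = 16 - 84 = -68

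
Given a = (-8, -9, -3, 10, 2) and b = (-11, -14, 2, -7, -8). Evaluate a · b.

122

a · b = (-8)·(-11) + (-9)·(-14) + (-3)·2 + 10·(-7) + 2·(-8) = 88 + 126 - 6 - 70 - 16 = 122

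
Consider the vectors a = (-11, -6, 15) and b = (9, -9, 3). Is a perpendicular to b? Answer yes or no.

yes

a · b = (-11)·9 + (-6)·(-9) + 15·3 = -99 + 54 + 45 = 0
Zero, so the vectors are orthogonal.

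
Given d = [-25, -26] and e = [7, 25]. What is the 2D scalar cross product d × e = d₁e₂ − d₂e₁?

-443

(-25)·25 - (-26)·7 = -625 - (-182) = -443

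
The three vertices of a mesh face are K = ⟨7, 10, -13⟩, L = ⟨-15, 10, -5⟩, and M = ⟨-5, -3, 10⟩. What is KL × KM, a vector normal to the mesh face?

(104, 410, 286)

KL = (-22, 0, 8)
KM = (-12, -13, 23)
i: 0·23 - 8·(-13) = 0 - (-104) = 104
j: 8·(-12) - (-22)·23 = -96 - (-506) = 410
k: (-22)·(-13) - 0·(-12) = 286 - 0 = 286
KL × KM = (104, 410, 286)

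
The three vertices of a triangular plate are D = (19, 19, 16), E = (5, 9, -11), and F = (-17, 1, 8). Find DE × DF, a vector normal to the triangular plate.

DE = (-14, -10, -27)
DF = (-36, -18, -8)
i: (-10)·(-8) - (-27)·(-18) = 80 - 486 = -406
j: (-27)·(-36) - (-14)·(-8) = 972 - 112 = 860
k: (-14)·(-18) - (-10)·(-36) = 252 - 360 = -108
DE × DF = (-406, 860, -108)

(-406, 860, -108)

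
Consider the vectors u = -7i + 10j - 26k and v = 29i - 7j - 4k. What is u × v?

(-222, -782, -241)

i: 10·(-4) - (-26)·(-7) = -40 - 182 = -222
j: (-26)·29 - (-7)·(-4) = -754 - 28 = -782
k: (-7)·(-7) - 10·29 = 49 - 290 = -241
u × v = (-222, -782, -241)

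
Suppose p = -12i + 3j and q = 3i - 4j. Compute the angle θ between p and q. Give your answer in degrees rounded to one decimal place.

140.9

p · q = (-12)·3 + 3·(-4) = -36 - 12 = -48
|p|² = 144 + 9 = 153,  |p| = √153 ≈ 12.369317
|q|² = 9 + 16 = 25,  |q| = √25 ≈ 5.000000
cos θ = -48 / (12.369317 · 5.000000) ≈ -0.77611
θ = arccos(-0.77611) ≈ 140.9°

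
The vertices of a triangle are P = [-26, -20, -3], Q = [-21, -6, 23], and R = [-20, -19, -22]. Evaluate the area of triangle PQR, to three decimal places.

196.536

PQ = (5, 14, 26),  PR = (6, 1, -19)
i: 14·(-19) - 26·1 = -266 - 26 = -292
j: 26·6 - 5·(-19) = 156 - (-95) = 251
k: 5·1 - 14·6 = 5 - 84 = -79
PQ × PR = (-292, 251, -79)
|PQ × PR| = √154506 ≈ 393.0725
area = ½ · 393.0725 ≈ 196.536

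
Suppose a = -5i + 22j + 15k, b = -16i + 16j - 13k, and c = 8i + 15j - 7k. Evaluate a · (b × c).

b × c:
i: 16·(-7) - (-13)·15 = -112 - (-195) = 83
j: (-13)·8 - (-16)·(-7) = -104 - 112 = -216
k: (-16)·15 - 16·8 = -240 - 128 = -368
b × c = (83, -216, -368)
a · (b × c) = (-5)·83 + 22·(-216) + 15·(-368) = -415 - 4752 - 5520 = -10687

-10687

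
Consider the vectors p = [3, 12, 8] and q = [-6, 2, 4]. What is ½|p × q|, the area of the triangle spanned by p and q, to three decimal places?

i: 12·4 - 8·2 = 48 - 16 = 32
j: 8·(-6) - 3·4 = -48 - 12 = -60
k: 3·2 - 12·(-6) = 6 - (-72) = 78
p × q = (32, -60, 78)
|p × q| = √(32² + (-60)² + 78²) = √10708 ≈ 103.4795
area = ½ · 103.4795 ≈ 51.740

51.740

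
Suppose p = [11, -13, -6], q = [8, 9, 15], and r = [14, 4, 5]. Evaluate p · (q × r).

q × r:
i: 9·5 - 15·4 = 45 - 60 = -15
j: 15·14 - 8·5 = 210 - 40 = 170
k: 8·4 - 9·14 = 32 - 126 = -94
q × r = (-15, 170, -94)
p · (q × r) = 11·(-15) + (-13)·170 + (-6)·(-94) = -165 - 2210 + 564 = -1811

-1811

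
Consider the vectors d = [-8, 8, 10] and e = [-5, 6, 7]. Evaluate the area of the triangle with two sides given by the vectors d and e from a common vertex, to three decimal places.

i: 8·7 - 10·6 = 56 - 60 = -4
j: 10·(-5) - (-8)·7 = -50 - (-56) = 6
k: (-8)·6 - 8·(-5) = -48 - (-40) = -8
d × e = (-4, 6, -8)
|d × e| = √((-4)² + 6² + (-8)²) = √116 ≈ 10.7703
area = ½ · 10.7703 ≈ 5.385

5.385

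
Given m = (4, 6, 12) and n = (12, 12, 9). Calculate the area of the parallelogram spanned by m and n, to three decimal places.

142.618

i: 6·9 - 12·12 = 54 - 144 = -90
j: 12·12 - 4·9 = 144 - 36 = 108
k: 4·12 - 6·12 = 48 - 72 = -24
m × n = (-90, 108, -24)
|m × n| = √((-90)² + 108² + (-24)²) = √20340 ≈ 142.6184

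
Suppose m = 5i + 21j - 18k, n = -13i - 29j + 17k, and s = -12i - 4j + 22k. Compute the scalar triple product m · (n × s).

4200

n × s:
i: (-29)·22 - 17·(-4) = -638 - (-68) = -570
j: 17·(-12) - (-13)·22 = -204 - (-286) = 82
k: (-13)·(-4) - (-29)·(-12) = 52 - 348 = -296
n × s = (-570, 82, -296)
m · (n × s) = 5·(-570) + 21·82 + (-18)·(-296) = -2850 + 1722 + 5328 = 4200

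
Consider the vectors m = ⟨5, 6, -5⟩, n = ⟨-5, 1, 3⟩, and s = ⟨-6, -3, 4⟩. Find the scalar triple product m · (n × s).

-28

n × s:
i: 1·4 - 3·(-3) = 4 - (-9) = 13
j: 3·(-6) - (-5)·4 = -18 - (-20) = 2
k: (-5)·(-3) - 1·(-6) = 15 - (-6) = 21
n × s = (13, 2, 21)
m · (n × s) = 5·13 + 6·2 + (-5)·21 = 65 + 12 - 105 = -28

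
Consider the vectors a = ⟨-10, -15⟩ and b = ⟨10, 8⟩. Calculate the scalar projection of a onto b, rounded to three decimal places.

-17.179

a · b = (-10)·10 + (-15)·8 = -100 - 120 = -220
|b| = √(100 + 64) = √164 ≈ 12.8062
comp_b a = -220 / √164 ≈ -17.179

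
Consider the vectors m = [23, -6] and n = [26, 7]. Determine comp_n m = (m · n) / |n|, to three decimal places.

20.649

m · n = 23·26 + (-6)·7 = 598 - 42 = 556
|n| = √(676 + 49) = √725 ≈ 26.9258
comp_n m = 556 / √725 ≈ 20.649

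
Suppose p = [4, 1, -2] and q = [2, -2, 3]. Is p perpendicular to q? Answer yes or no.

yes

p · q = 4·2 + 1·(-2) + (-2)·3 = 8 - 2 - 6 = 0
Zero, so the vectors are orthogonal.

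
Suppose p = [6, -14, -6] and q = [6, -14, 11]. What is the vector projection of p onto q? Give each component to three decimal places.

p · q = 6·6 + (-14)·(-14) + (-6)·11 = 36 + 196 - 66 = 166
|q|² = 36 + 196 + 121 = 353
proj_q p = (166/353) · (6, -14, 11) ≈ (2.822, -6.584, 5.173)

(2.822, -6.584, 5.173)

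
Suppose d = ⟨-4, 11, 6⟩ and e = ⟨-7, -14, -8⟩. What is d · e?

d · e = (-4)·(-7) + 11·(-14) + 6·(-8) = 28 - 154 - 48 = -174

-174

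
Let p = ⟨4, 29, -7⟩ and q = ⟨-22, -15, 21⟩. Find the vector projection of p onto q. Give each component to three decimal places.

(12.817, 8.739, -12.235)

p · q = 4·(-22) + 29·(-15) + (-7)·21 = -88 - 435 - 147 = -670
|q|² = 484 + 225 + 441 = 1150
proj_q p = (-670/1150) · (-22, -15, 21) ≈ (12.817, 8.739, -12.235)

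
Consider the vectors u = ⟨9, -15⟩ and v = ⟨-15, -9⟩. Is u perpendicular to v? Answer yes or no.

u · v = 9·(-15) + (-15)·(-9) = -135 + 135 = 0
Zero, so the vectors are orthogonal.

yes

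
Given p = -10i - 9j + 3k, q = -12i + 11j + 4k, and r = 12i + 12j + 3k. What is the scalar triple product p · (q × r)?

-1434

q × r:
i: 11·3 - 4·12 = 33 - 48 = -15
j: 4·12 - (-12)·3 = 48 - (-36) = 84
k: (-12)·12 - 11·12 = -144 - 132 = -276
q × r = (-15, 84, -276)
p · (q × r) = (-10)·(-15) + (-9)·84 + 3·(-276) = 150 - 756 - 828 = -1434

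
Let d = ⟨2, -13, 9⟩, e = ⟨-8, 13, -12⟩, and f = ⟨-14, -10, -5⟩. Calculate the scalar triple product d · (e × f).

324

e × f:
i: 13·(-5) - (-12)·(-10) = -65 - 120 = -185
j: (-12)·(-14) - (-8)·(-5) = 168 - 40 = 128
k: (-8)·(-10) - 13·(-14) = 80 - (-182) = 262
e × f = (-185, 128, 262)
d · (e × f) = 2·(-185) + (-13)·128 + 9·262 = -370 - 1664 + 2358 = 324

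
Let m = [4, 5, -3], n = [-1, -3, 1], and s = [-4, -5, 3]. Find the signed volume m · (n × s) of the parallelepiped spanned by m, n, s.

0

n × s:
i: (-3)·3 - 1·(-5) = -9 - (-5) = -4
j: 1·(-4) - (-1)·3 = -4 - (-3) = -1
k: (-1)·(-5) - (-3)·(-4) = 5 - 12 = -7
n × s = (-4, -1, -7)
m · (n × s) = 4·(-4) + 5·(-1) + (-3)·(-7) = -16 - 5 + 21 = 0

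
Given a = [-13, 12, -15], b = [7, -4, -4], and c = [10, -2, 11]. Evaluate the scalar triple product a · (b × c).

b × c:
i: (-4)·11 - (-4)·(-2) = -44 - 8 = -52
j: (-4)·10 - 7·11 = -40 - 77 = -117
k: 7·(-2) - (-4)·10 = -14 - (-40) = 26
b × c = (-52, -117, 26)
a · (b × c) = (-13)·(-52) + 12·(-117) + (-15)·26 = 676 - 1404 - 390 = -1118

-1118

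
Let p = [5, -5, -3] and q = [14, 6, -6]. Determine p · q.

58

p · q = 5·14 + (-5)·6 + (-3)·(-6) = 70 - 30 + 18 = 58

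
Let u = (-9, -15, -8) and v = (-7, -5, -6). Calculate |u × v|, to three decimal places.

78.128

i: (-15)·(-6) - (-8)·(-5) = 90 - 40 = 50
j: (-8)·(-7) - (-9)·(-6) = 56 - 54 = 2
k: (-9)·(-5) - (-15)·(-7) = 45 - 105 = -60
u × v = (50, 2, -60)
|u × v| = √(50² + 2² + (-60)²) = √6104 ≈ 78.1281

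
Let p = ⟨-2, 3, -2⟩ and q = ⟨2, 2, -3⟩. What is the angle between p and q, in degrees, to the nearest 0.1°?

61.9

p · q = (-2)·2 + 3·2 + (-2)·(-3) = -4 + 6 + 6 = 8
|p|² = 4 + 9 + 4 = 17,  |p| = √17 ≈ 4.123106
|q|² = 4 + 4 + 9 = 17,  |q| = √17 ≈ 4.123106
cos θ = 8 / (4.123106 · 4.123106) ≈ 0.47059
θ = arccos(0.47059) ≈ 61.9°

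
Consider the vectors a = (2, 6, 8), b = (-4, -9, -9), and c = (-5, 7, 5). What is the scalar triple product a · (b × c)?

b × c:
i: (-9)·5 - (-9)·7 = -45 - (-63) = 18
j: (-9)·(-5) - (-4)·5 = 45 - (-20) = 65
k: (-4)·7 - (-9)·(-5) = -28 - 45 = -73
b × c = (18, 65, -73)
a · (b × c) = 2·18 + 6·65 + 8·(-73) = 36 + 390 - 584 = -158

-158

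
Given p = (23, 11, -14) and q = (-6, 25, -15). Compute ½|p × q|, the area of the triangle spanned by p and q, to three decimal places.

396.594

i: 11·(-15) - (-14)·25 = -165 - (-350) = 185
j: (-14)·(-6) - 23·(-15) = 84 - (-345) = 429
k: 23·25 - 11·(-6) = 575 - (-66) = 641
p × q = (185, 429, 641)
|p × q| = √(185² + 429² + 641²) = √629147 ≈ 793.1879
area = ½ · 793.1879 ≈ 396.594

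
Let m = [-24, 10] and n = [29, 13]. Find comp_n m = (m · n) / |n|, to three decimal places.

m · n = (-24)·29 + 10·13 = -696 + 130 = -566
|n| = √(841 + 169) = √1010 ≈ 31.7805
comp_n m = -566 / √1010 ≈ -17.810

-17.810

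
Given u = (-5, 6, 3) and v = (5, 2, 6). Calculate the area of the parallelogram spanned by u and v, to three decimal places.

i: 6·6 - 3·2 = 36 - 6 = 30
j: 3·5 - (-5)·6 = 15 - (-30) = 45
k: (-5)·2 - 6·5 = -10 - 30 = -40
u × v = (30, 45, -40)
|u × v| = √(30² + 45² + (-40)²) = √4525 ≈ 67.2681

67.268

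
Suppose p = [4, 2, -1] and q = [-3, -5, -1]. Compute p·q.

-21

p · q = 4·(-3) + 2·(-5) + (-1)·(-1) = -12 - 10 + 1 = -21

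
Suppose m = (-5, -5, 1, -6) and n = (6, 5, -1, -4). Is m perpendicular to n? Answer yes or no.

m · n = (-5)·6 + (-5)·5 + 1·(-1) + (-6)·(-4) = -30 - 25 - 1 + 24 = -32
Nonzero, so the vectors are not orthogonal.

no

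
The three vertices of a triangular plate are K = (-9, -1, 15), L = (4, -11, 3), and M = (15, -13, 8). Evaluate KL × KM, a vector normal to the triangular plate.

KL = (13, -10, -12)
KM = (24, -12, -7)
i: (-10)·(-7) - (-12)·(-12) = 70 - 144 = -74
j: (-12)·24 - 13·(-7) = -288 - (-91) = -197
k: 13·(-12) - (-10)·24 = -156 - (-240) = 84
KL × KM = (-74, -197, 84)

(-74, -197, 84)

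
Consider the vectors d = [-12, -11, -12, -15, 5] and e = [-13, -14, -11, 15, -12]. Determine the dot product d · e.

157

d · e = (-12)·(-13) + (-11)·(-14) + (-12)·(-11) + (-15)·15 + 5·(-12) = 156 + 154 + 132 - 225 - 60 = 157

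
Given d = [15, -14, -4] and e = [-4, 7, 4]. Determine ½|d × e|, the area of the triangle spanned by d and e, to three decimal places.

i: (-14)·4 - (-4)·7 = -56 - (-28) = -28
j: (-4)·(-4) - 15·4 = 16 - 60 = -44
k: 15·7 - (-14)·(-4) = 105 - 56 = 49
d × e = (-28, -44, 49)
|d × e| = √((-28)² + (-44)² + 49²) = √5121 ≈ 71.5612
area = ½ · 71.5612 ≈ 35.781

35.781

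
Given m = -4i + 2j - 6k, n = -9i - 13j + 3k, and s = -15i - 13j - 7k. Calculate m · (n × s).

n × s:
i: (-13)·(-7) - 3·(-13) = 91 - (-39) = 130
j: 3·(-15) - (-9)·(-7) = -45 - 63 = -108
k: (-9)·(-13) - (-13)·(-15) = 117 - 195 = -78
n × s = (130, -108, -78)
m · (n × s) = (-4)·130 + 2·(-108) + (-6)·(-78) = -520 - 216 + 468 = -268

-268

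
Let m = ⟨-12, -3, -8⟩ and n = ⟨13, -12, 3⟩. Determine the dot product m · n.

-144

m · n = (-12)·13 + (-3)·(-12) + (-8)·3 = -156 + 36 - 24 = -144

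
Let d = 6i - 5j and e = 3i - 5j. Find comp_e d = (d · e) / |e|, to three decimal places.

d · e = 6·3 + (-5)·(-5) = 18 + 25 = 43
|e| = √(9 + 25) = √34 ≈ 5.8310
comp_e d = 43 / √34 ≈ 7.374

7.374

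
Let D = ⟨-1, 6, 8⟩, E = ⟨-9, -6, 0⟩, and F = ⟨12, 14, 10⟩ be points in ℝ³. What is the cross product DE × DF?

(40, -88, 92)

DE = (-8, -12, -8)
DF = (13, 8, 2)
i: (-12)·2 - (-8)·8 = -24 - (-64) = 40
j: (-8)·13 - (-8)·2 = -104 - (-16) = -88
k: (-8)·8 - (-12)·13 = -64 - (-156) = 92
DE × DF = (40, -88, 92)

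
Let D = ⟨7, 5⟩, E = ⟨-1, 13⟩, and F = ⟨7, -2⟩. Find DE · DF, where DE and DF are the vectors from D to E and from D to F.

DE = E − D = (-8, 8)
DF = F − D = (0, -7)
DE · DF = (-8)·0 + 8·(-7) = 0 - 56 = -56

-56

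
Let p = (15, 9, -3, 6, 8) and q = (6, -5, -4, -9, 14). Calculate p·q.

115

p · q = 15·6 + 9·(-5) + (-3)·(-4) + 6·(-9) + 8·14 = 90 - 45 + 12 - 54 + 112 = 115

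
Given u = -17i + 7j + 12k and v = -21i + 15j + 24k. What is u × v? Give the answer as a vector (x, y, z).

i: 7·24 - 12·15 = 168 - 180 = -12
j: 12·(-21) - (-17)·24 = -252 - (-408) = 156
k: (-17)·15 - 7·(-21) = -255 - (-147) = -108
u × v = (-12, 156, -108)

(-12, 156, -108)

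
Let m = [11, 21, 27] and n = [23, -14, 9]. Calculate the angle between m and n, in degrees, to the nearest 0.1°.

m · n = 11·23 + 21·(-14) + 27·9 = 253 - 294 + 243 = 202
|m|² = 121 + 441 + 729 = 1291,  |m| = √1291 ≈ 35.930488
|n|² = 529 + 196 + 81 = 806,  |n| = √806 ≈ 28.390139
cos θ = 202 / (35.930488 · 28.390139) ≈ 0.19803
θ = arccos(0.19803) ≈ 78.6°

78.6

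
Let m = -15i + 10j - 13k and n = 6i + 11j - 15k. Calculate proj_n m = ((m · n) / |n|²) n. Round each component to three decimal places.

(3.377, 6.191, -8.442)

m · n = (-15)·6 + 10·11 + (-13)·(-15) = -90 + 110 + 195 = 215
|n|² = 36 + 121 + 225 = 382
proj_n m = (215/382) · (6, 11, -15) ≈ (3.377, 6.191, -8.442)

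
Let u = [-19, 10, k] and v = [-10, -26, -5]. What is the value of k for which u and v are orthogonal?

-14

u · v = (-19)·(-10) + 10·(-26) + k·(-5) = -70 - 5k
Set equal to 0: -5k = 70, so k = -14.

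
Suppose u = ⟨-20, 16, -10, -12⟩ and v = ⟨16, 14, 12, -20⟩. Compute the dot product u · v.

24

u · v = (-20)·16 + 16·14 + (-10)·12 + (-12)·(-20) = -320 + 224 - 120 + 240 = 24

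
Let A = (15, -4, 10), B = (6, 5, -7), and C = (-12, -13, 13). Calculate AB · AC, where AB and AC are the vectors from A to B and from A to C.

AB = B − A = (-9, 9, -17)
AC = C − A = (-27, -9, 3)
AB · AC = (-9)·(-27) + 9·(-9) + (-17)·3 = 243 - 81 - 51 = 111

111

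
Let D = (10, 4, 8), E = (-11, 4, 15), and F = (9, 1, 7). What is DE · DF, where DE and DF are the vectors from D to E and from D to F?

DE = E − D = (-21, 0, 7)
DF = F − D = (-1, -3, -1)
DE · DF = (-21)·(-1) + 0·(-3) + 7·(-1) = 21 + 0 - 7 = 14

14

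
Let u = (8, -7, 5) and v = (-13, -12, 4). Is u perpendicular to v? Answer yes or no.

yes

u · v = 8·(-13) + (-7)·(-12) + 5·4 = -104 + 84 + 20 = 0
Zero, so the vectors are orthogonal.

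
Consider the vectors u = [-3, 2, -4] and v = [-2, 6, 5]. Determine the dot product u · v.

u · v = (-3)·(-2) + 2·6 + (-4)·5 = 6 + 12 - 20 = -2

-2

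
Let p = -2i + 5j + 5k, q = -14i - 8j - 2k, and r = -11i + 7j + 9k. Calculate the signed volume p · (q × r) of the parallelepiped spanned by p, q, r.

-74

q × r:
i: (-8)·9 - (-2)·7 = -72 - (-14) = -58
j: (-2)·(-11) - (-14)·9 = 22 - (-126) = 148
k: (-14)·7 - (-8)·(-11) = -98 - 88 = -186
q × r = (-58, 148, -186)
p · (q × r) = (-2)·(-58) + 5·148 + 5·(-186) = 116 + 740 - 930 = -74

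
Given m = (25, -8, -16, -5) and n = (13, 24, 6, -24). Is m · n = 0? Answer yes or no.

m · n = 25·13 + (-8)·24 + (-16)·6 + (-5)·(-24) = 325 - 192 - 96 + 120 = 157
Nonzero, so the vectors are not orthogonal.

no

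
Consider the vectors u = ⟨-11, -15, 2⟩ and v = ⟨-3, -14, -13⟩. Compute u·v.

217

u · v = (-11)·(-3) + (-15)·(-14) + 2·(-13) = 33 + 210 - 26 = 217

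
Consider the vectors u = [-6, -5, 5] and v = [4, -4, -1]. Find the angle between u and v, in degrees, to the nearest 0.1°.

99.7

u · v = (-6)·4 + (-5)·(-4) + 5·(-1) = -24 + 20 - 5 = -9
|u|² = 36 + 25 + 25 = 86,  |u| = √86 ≈ 9.273618
|v|² = 16 + 16 + 1 = 33,  |v| = √33 ≈ 5.744563
cos θ = -9 / (9.273618 · 5.744563) ≈ -0.16894
θ = arccos(-0.16894) ≈ 99.7°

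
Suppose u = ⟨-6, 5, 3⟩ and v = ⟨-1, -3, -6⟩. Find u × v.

(-21, -39, 23)

i: 5·(-6) - 3·(-3) = -30 - (-9) = -21
j: 3·(-1) - (-6)·(-6) = -3 - 36 = -39
k: (-6)·(-3) - 5·(-1) = 18 - (-5) = 23
u × v = (-21, -39, 23)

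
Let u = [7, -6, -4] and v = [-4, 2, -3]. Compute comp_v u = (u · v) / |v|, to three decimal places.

u · v = 7·(-4) + (-6)·2 + (-4)·(-3) = -28 - 12 + 12 = -28
|v| = √(16 + 4 + 9) = √29 ≈ 5.3852
comp_v u = -28 / √29 ≈ -5.199

-5.199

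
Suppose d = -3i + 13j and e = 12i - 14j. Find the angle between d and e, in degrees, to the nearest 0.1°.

d · e = (-3)·12 + 13·(-14) = -36 - 182 = -218
|d|² = 9 + 169 = 178,  |d| = √178 ≈ 13.341664
|e|² = 144 + 196 = 340,  |e| = √340 ≈ 18.439089
cos θ = -218 / (13.341664 · 18.439089) ≈ -0.88615
θ = arccos(-0.88615) ≈ 152.4°

152.4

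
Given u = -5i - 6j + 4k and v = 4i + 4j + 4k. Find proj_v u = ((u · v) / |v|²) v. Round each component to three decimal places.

(-2.333, -2.333, -2.333)

u · v = (-5)·4 + (-6)·4 + 4·4 = -20 - 24 + 16 = -28
|v|² = 16 + 16 + 16 = 48
proj_v u = (-28/48) · (4, 4, 4) ≈ (-2.333, -2.333, -2.333)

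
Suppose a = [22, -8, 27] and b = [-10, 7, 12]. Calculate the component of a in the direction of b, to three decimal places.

a · b = 22·(-10) + (-8)·7 + 27·12 = -220 - 56 + 324 = 48
|b| = √(100 + 49 + 144) = √293 ≈ 17.1172
comp_b a = 48 / √293 ≈ 2.804

2.804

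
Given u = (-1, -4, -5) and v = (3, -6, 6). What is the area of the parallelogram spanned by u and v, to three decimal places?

i: (-4)·6 - (-5)·(-6) = -24 - 30 = -54
j: (-5)·3 - (-1)·6 = -15 - (-6) = -9
k: (-1)·(-6) - (-4)·3 = 6 - (-12) = 18
u × v = (-54, -9, 18)
|u × v| = √((-54)² + (-9)² + 18²) = √3321 ≈ 57.6281

57.628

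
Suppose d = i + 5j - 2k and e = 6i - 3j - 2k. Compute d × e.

(-16, -10, -33)

i: 5·(-2) - (-2)·(-3) = -10 - 6 = -16
j: (-2)·6 - 1·(-2) = -12 - (-2) = -10
k: 1·(-3) - 5·6 = -3 - 30 = -33
d × e = (-16, -10, -33)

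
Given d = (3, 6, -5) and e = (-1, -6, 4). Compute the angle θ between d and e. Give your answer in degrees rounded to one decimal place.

d · e = 3·(-1) + 6·(-6) + (-5)·4 = -3 - 36 - 20 = -59
|d|² = 9 + 36 + 25 = 70,  |d| = √70 ≈ 8.366600
|e|² = 1 + 36 + 16 = 53,  |e| = √53 ≈ 7.280110
cos θ = -59 / (8.366600 · 7.280110) ≈ -0.96865
θ = arccos(-0.96865) ≈ 165.6°

165.6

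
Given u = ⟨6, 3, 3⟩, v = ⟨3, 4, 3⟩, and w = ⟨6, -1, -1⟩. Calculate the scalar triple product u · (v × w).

v × w:
i: 4·(-1) - 3·(-1) = -4 - (-3) = -1
j: 3·6 - 3·(-1) = 18 - (-3) = 21
k: 3·(-1) - 4·6 = -3 - 24 = -27
v × w = (-1, 21, -27)
u · (v × w) = 6·(-1) + 3·21 + 3·(-27) = -6 + 63 - 81 = -24

-24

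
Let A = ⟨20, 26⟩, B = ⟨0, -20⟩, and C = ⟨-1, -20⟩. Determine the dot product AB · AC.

2536

AB = B − A = (-20, -46)
AC = C − A = (-21, -46)
AB · AC = (-20)·(-21) + (-46)·(-46) = 420 + 2116 = 2536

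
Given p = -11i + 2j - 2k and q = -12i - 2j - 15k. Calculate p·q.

158

p · q = (-11)·(-12) + 2·(-2) + (-2)·(-15) = 132 - 4 + 30 = 158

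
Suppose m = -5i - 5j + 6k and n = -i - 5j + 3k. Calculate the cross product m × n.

(15, 9, 20)

i: (-5)·3 - 6·(-5) = -15 - (-30) = 15
j: 6·(-1) - (-5)·3 = -6 - (-15) = 9
k: (-5)·(-5) - (-5)·(-1) = 25 - 5 = 20
m × n = (15, 9, 20)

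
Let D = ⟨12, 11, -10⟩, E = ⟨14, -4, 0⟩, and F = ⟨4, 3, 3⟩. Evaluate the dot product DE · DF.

DE = E − D = (2, -15, 10)
DF = F − D = (-8, -8, 13)
DE · DF = 2·(-8) + (-15)·(-8) + 10·13 = -16 + 120 + 130 = 234

234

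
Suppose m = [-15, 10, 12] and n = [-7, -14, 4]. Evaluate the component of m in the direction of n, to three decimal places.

m · n = (-15)·(-7) + 10·(-14) + 12·4 = 105 - 140 + 48 = 13
|n| = √(49 + 196 + 16) = √261 ≈ 16.1555
comp_n m = 13 / √261 ≈ 0.805

0.805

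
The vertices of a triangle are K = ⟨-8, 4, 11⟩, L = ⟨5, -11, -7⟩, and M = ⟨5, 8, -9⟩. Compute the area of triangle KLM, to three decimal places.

223.645

KL = (13, -15, -18),  KM = (13, 4, -20)
i: (-15)·(-20) - (-18)·4 = 300 - (-72) = 372
j: (-18)·13 - 13·(-20) = -234 - (-260) = 26
k: 13·4 - (-15)·13 = 52 - (-195) = 247
KL × KM = (372, 26, 247)
|KL × KM| = √200069 ≈ 447.2907
area = ½ · 447.2907 ≈ 223.645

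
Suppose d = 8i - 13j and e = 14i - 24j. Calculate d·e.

d · e = 8·14 + (-13)·(-24) = 112 + 312 = 424

424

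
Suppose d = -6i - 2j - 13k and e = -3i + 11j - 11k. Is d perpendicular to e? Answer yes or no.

no

d · e = (-6)·(-3) + (-2)·11 + (-13)·(-11) = 18 - 22 + 143 = 139
Nonzero, so the vectors are not orthogonal.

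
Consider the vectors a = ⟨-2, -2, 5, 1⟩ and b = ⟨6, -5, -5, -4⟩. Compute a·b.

-31

a · b = (-2)·6 + (-2)·(-5) + 5·(-5) + 1·(-4) = -12 + 10 - 25 - 4 = -31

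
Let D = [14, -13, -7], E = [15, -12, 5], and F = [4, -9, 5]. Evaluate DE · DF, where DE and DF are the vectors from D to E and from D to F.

138

DE = E − D = (1, 1, 12)
DF = F − D = (-10, 4, 12)
DE · DF = 1·(-10) + 1·4 + 12·12 = -10 + 4 + 144 = 138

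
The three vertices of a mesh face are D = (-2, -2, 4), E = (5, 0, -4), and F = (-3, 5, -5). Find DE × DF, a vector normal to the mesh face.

DE = (7, 2, -8)
DF = (-1, 7, -9)
i: 2·(-9) - (-8)·7 = -18 - (-56) = 38
j: (-8)·(-1) - 7·(-9) = 8 - (-63) = 71
k: 7·7 - 2·(-1) = 49 - (-2) = 51
DE × DF = (38, 71, 51)

(38, 71, 51)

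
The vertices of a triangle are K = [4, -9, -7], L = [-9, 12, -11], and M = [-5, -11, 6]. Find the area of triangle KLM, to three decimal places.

199.045

KL = (-13, 21, -4),  KM = (-9, -2, 13)
i: 21·13 - (-4)·(-2) = 273 - 8 = 265
j: (-4)·(-9) - (-13)·13 = 36 - (-169) = 205
k: (-13)·(-2) - 21·(-9) = 26 - (-189) = 215
KL × KM = (265, 205, 215)
|KL × KM| = √158475 ≈ 398.0892
area = ½ · 398.0892 ≈ 199.045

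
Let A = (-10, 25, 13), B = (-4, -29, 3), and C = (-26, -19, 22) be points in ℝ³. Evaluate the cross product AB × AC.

(-926, 106, -1128)

AB = (6, -54, -10)
AC = (-16, -44, 9)
i: (-54)·9 - (-10)·(-44) = -486 - 440 = -926
j: (-10)·(-16) - 6·9 = 160 - 54 = 106
k: 6·(-44) - (-54)·(-16) = -264 - 864 = -1128
AB × AC = (-926, 106, -1128)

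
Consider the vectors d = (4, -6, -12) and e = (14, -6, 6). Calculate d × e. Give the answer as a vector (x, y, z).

i: (-6)·6 - (-12)·(-6) = -36 - 72 = -108
j: (-12)·14 - 4·6 = -168 - 24 = -192
k: 4·(-6) - (-6)·14 = -24 - (-84) = 60
d × e = (-108, -192, 60)

(-108, -192, 60)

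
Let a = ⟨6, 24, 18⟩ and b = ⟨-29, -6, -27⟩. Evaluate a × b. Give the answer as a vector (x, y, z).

(-540, -360, 660)

i: 24·(-27) - 18·(-6) = -648 - (-108) = -540
j: 18·(-29) - 6·(-27) = -522 - (-162) = -360
k: 6·(-6) - 24·(-29) = -36 - (-696) = 660
a × b = (-540, -360, 660)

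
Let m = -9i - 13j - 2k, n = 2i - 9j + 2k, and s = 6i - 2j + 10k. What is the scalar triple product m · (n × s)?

778

n × s:
i: (-9)·10 - 2·(-2) = -90 - (-4) = -86
j: 2·6 - 2·10 = 12 - 20 = -8
k: 2·(-2) - (-9)·6 = -4 - (-54) = 50
n × s = (-86, -8, 50)
m · (n × s) = (-9)·(-86) + (-13)·(-8) + (-2)·50 = 774 + 104 - 100 = 778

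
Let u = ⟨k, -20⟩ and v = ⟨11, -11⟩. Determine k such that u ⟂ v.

-20

u · v = k·11 + (-20)·(-11) = 220 + 11k
Set equal to 0: 11k = -220, so k = -20.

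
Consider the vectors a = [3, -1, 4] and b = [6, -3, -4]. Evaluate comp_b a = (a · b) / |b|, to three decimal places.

0.640

a · b = 3·6 + (-1)·(-3) + 4·(-4) = 18 + 3 - 16 = 5
|b| = √(36 + 9 + 16) = √61 ≈ 7.8102
comp_b a = 5 / √61 ≈ 0.640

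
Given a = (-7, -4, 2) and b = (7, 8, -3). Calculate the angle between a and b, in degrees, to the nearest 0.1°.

a · b = (-7)·7 + (-4)·8 + 2·(-3) = -49 - 32 - 6 = -87
|a|² = 49 + 16 + 4 = 69,  |a| = √69 ≈ 8.306624
|b|² = 49 + 64 + 9 = 122,  |b| = √122 ≈ 11.045361
cos θ = -87 / (8.306624 · 11.045361) ≈ -0.94823
θ = arccos(-0.94823) ≈ 161.5°

161.5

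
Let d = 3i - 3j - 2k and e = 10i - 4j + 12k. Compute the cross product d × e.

i: (-3)·12 - (-2)·(-4) = -36 - 8 = -44
j: (-2)·10 - 3·12 = -20 - 36 = -56
k: 3·(-4) - (-3)·10 = -12 - (-30) = 18
d × e = (-44, -56, 18)

(-44, -56, 18)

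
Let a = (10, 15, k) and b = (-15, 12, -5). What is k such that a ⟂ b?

a · b = 10·(-15) + 15·12 + k·(-5) = 30 - 5k
Set equal to 0: -5k = -30, so k = 6.

6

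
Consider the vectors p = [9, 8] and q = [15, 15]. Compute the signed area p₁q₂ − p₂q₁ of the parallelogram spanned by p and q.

9·15 - 8·15 = 135 - 120 = 15

15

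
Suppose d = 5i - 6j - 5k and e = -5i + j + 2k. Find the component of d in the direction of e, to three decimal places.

d · e = 5·(-5) + (-6)·1 + (-5)·2 = -25 - 6 - 10 = -41
|e| = √(25 + 1 + 4) = √30 ≈ 5.4772
comp_e d = -41 / √30 ≈ -7.486

-7.486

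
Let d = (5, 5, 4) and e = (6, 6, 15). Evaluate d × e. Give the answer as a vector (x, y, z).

(51, -51, 0)

i: 5·15 - 4·6 = 75 - 24 = 51
j: 4·6 - 5·15 = 24 - 75 = -51
k: 5·6 - 5·6 = 30 - 30 = 0
d × e = (51, -51, 0)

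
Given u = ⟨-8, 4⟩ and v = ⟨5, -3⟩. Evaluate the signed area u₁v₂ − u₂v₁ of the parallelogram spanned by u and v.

4

(-8)·(-3) - 4·5 = 24 - 20 = 4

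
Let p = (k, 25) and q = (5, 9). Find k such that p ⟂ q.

p · q = k·5 + 25·9 = 225 + 5k
Set equal to 0: 5k = -225, so k = -45.

-45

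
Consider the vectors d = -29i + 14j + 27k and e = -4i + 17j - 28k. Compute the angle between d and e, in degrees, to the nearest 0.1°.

106.9

d · e = (-29)·(-4) + 14·17 + 27·(-28) = 116 + 238 - 756 = -402
|d|² = 841 + 196 + 729 = 1766,  |d| = √1766 ≈ 42.023803
|e|² = 16 + 289 + 784 = 1089,  |e| = √1089 ≈ 33.000000
cos θ = -402 / (42.023803 · 33.000000) ≈ -0.28988
θ = arccos(-0.28988) ≈ 106.9°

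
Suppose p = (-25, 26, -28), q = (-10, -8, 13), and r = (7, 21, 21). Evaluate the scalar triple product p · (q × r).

23163

q × r:
i: (-8)·21 - 13·21 = -168 - 273 = -441
j: 13·7 - (-10)·21 = 91 - (-210) = 301
k: (-10)·21 - (-8)·7 = -210 - (-56) = -154
q × r = (-441, 301, -154)
p · (q × r) = (-25)·(-441) + 26·301 + (-28)·(-154) = 11025 + 7826 + 4312 = 23163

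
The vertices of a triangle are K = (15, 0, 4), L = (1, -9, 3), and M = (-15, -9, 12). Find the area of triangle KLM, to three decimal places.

108.928

KL = (-14, -9, -1),  KM = (-30, -9, 8)
i: (-9)·8 - (-1)·(-9) = -72 - 9 = -81
j: (-1)·(-30) - (-14)·8 = 30 - (-112) = 142
k: (-14)·(-9) - (-9)·(-30) = 126 - 270 = -144
KL × KM = (-81, 142, -144)
|KL × KM| = √47461 ≈ 217.8555
area = ½ · 217.8555 ≈ 108.928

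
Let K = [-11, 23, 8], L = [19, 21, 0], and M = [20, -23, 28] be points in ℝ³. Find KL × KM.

(-408, -848, -1318)

KL = (30, -2, -8)
KM = (31, -46, 20)
i: (-2)·20 - (-8)·(-46) = -40 - 368 = -408
j: (-8)·31 - 30·20 = -248 - 600 = -848
k: 30·(-46) - (-2)·31 = -1380 - (-62) = -1318
KL × KM = (-408, -848, -1318)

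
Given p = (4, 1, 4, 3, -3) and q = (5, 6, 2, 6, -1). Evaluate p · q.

55

p · q = 4·5 + 1·6 + 4·2 + 3·6 + (-3)·(-1) = 20 + 6 + 8 + 18 + 3 = 55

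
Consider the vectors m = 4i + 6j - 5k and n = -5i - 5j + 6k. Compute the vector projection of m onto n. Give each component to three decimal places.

m · n = 4·(-5) + 6·(-5) + (-5)·6 = -20 - 30 - 30 = -80
|n|² = 25 + 25 + 36 = 86
proj_n m = (-80/86) · (-5, -5, 6) ≈ (4.651, 4.651, -5.581)

(4.651, 4.651, -5.581)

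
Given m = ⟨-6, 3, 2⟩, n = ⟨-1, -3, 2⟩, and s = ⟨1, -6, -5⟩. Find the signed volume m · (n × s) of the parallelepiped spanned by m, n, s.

-153

n × s:
i: (-3)·(-5) - 2·(-6) = 15 - (-12) = 27
j: 2·1 - (-1)·(-5) = 2 - 5 = -3
k: (-1)·(-6) - (-3)·1 = 6 - (-3) = 9
n × s = (27, -3, 9)
m · (n × s) = (-6)·27 + 3·(-3) + 2·9 = -162 - 9 + 18 = -153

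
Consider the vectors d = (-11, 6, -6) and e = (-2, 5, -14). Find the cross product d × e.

i: 6·(-14) - (-6)·5 = -84 - (-30) = -54
j: (-6)·(-2) - (-11)·(-14) = 12 - 154 = -142
k: (-11)·5 - 6·(-2) = -55 - (-12) = -43
d × e = (-54, -142, -43)

(-54, -142, -43)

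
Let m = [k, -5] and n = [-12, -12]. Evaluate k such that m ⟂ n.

5

m · n = k·(-12) + (-5)·(-12) = 60 - 12k
Set equal to 0: -12k = -60, so k = 5.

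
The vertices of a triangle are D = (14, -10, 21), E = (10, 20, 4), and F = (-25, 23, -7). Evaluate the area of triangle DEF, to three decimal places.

DE = (-4, 30, -17),  DF = (-39, 33, -28)
i: 30·(-28) - (-17)·33 = -840 - (-561) = -279
j: (-17)·(-39) - (-4)·(-28) = 663 - 112 = 551
k: (-4)·33 - 30·(-39) = -132 - (-1170) = 1038
DE × DF = (-279, 551, 1038)
|DE × DF| = √1458886 ≈ 1207.8435
area = ½ · 1207.8435 ≈ 603.922

603.922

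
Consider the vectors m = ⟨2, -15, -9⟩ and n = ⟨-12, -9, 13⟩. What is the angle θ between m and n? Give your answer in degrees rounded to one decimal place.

91.0

m · n = 2·(-12) + (-15)·(-9) + (-9)·13 = -24 + 135 - 117 = -6
|m|² = 4 + 225 + 81 = 310,  |m| = √310 ≈ 17.606817
|n|² = 144 + 81 + 169 = 394,  |n| = √394 ≈ 19.849433
cos θ = -6 / (17.606817 · 19.849433) ≈ -0.01717
θ = arccos(-0.01717) ≈ 91.0°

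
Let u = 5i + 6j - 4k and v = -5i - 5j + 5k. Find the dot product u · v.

-75

u · v = 5·(-5) + 6·(-5) + (-4)·5 = -25 - 30 - 20 = -75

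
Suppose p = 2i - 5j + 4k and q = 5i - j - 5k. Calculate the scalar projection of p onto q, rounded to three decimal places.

-0.700

p · q = 2·5 + (-5)·(-1) + 4·(-5) = 10 + 5 - 20 = -5
|q| = √(25 + 1 + 25) = √51 ≈ 7.1414
comp_q p = -5 / √51 ≈ -0.700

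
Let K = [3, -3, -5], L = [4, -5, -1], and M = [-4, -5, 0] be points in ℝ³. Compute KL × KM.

(-2, -33, -16)

KL = (1, -2, 4)
KM = (-7, -2, 5)
i: (-2)·5 - 4·(-2) = -10 - (-8) = -2
j: 4·(-7) - 1·5 = -28 - 5 = -33
k: 1·(-2) - (-2)·(-7) = -2 - 14 = -16
KL × KM = (-2, -33, -16)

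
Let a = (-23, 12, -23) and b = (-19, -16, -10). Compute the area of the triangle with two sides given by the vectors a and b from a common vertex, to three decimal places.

i: 12·(-10) - (-23)·(-16) = -120 - 368 = -488
j: (-23)·(-19) - (-23)·(-10) = 437 - 230 = 207
k: (-23)·(-16) - 12·(-19) = 368 - (-228) = 596
a × b = (-488, 207, 596)
|a × b| = √((-488)² + 207² + 596²) = √636209 ≈ 797.6271
area = ½ · 797.6271 ≈ 398.814

398.814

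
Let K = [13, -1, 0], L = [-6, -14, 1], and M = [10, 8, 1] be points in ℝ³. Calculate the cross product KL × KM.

KL = (-19, -13, 1)
KM = (-3, 9, 1)
i: (-13)·1 - 1·9 = -13 - 9 = -22
j: 1·(-3) - (-19)·1 = -3 - (-19) = 16
k: (-19)·9 - (-13)·(-3) = -171 - 39 = -210
KL × KM = (-22, 16, -210)

(-22, 16, -210)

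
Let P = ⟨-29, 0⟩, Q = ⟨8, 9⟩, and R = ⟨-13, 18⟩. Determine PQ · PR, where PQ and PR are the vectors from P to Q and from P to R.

PQ = Q − P = (37, 9)
PR = R − P = (16, 18)
PQ · PR = 37·16 + 9·18 = 592 + 162 = 754

754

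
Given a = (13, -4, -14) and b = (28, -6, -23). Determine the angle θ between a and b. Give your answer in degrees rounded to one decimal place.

8.0

a · b = 13·28 + (-4)·(-6) + (-14)·(-23) = 364 + 24 + 322 = 710
|a|² = 169 + 16 + 196 = 381,  |a| = √381 ≈ 19.519221
|b|² = 784 + 36 + 529 = 1349,  |b| = √1349 ≈ 36.728735
cos θ = 710 / (19.519221 · 36.728735) ≈ 0.99035
θ = arccos(0.99035) ≈ 8.0°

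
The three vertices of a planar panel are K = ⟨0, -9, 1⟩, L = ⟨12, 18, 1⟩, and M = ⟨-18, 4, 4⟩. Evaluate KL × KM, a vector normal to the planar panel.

KL = (12, 27, 0)
KM = (-18, 13, 3)
i: 27·3 - 0·13 = 81 - 0 = 81
j: 0·(-18) - 12·3 = 0 - 36 = -36
k: 12·13 - 27·(-18) = 156 - (-486) = 642
KL × KM = (81, -36, 642)

(81, -36, 642)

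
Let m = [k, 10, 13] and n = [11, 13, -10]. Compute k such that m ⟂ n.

m · n = k·11 + 10·13 + 13·(-10) = 0 + 11k
Set equal to 0: 11k = 0, so k = 0.

0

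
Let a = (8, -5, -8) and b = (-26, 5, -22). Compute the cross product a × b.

(150, 384, -90)

i: (-5)·(-22) - (-8)·5 = 110 - (-40) = 150
j: (-8)·(-26) - 8·(-22) = 208 - (-176) = 384
k: 8·5 - (-5)·(-26) = 40 - 130 = -90
a × b = (150, 384, -90)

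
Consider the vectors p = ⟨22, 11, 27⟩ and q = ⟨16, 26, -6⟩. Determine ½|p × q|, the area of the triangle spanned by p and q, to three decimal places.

515.930

i: 11·(-6) - 27·26 = -66 - 702 = -768
j: 27·16 - 22·(-6) = 432 - (-132) = 564
k: 22·26 - 11·16 = 572 - 176 = 396
p × q = (-768, 564, 396)
|p × q| = √((-768)² + 564² + 396²) = √1064736 ≈ 1031.8605
area = ½ · 1031.8605 ≈ 515.930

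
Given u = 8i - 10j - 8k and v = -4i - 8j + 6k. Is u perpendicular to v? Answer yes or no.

yes

u · v = 8·(-4) + (-10)·(-8) + (-8)·6 = -32 + 80 - 48 = 0
Zero, so the vectors are orthogonal.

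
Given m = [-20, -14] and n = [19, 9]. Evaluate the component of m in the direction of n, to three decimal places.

m · n = (-20)·19 + (-14)·9 = -380 - 126 = -506
|n| = √(361 + 81) = √442 ≈ 21.0238
comp_n m = -506 / √442 ≈ -24.068

-24.068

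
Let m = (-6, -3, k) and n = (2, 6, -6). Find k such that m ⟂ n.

m · n = (-6)·2 + (-3)·6 + k·(-6) = -30 - 6k
Set equal to 0: -6k = 30, so k = -5.

-5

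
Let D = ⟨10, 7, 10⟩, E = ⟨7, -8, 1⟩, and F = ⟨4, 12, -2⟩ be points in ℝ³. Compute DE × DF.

DE = (-3, -15, -9)
DF = (-6, 5, -12)
i: (-15)·(-12) - (-9)·5 = 180 - (-45) = 225
j: (-9)·(-6) - (-3)·(-12) = 54 - 36 = 18
k: (-3)·5 - (-15)·(-6) = -15 - 90 = -105
DE × DF = (225, 18, -105)

(225, 18, -105)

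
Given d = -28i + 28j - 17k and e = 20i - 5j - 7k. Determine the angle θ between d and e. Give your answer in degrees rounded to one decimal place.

d · e = (-28)·20 + 28·(-5) + (-17)·(-7) = -560 - 140 + 119 = -581
|d|² = 784 + 784 + 289 = 1857,  |d| = √1857 ≈ 43.092923
|e|² = 400 + 25 + 49 = 474,  |e| = √474 ≈ 21.771541
cos θ = -581 / (43.092923 · 21.771541) ≈ -0.61927
θ = arccos(-0.61927) ≈ 128.3°

128.3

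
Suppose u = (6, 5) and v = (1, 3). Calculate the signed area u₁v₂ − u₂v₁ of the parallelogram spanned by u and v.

6·3 - 5·1 = 18 - 5 = 13

13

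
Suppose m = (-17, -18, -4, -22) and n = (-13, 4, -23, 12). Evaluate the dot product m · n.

m · n = (-17)·(-13) + (-18)·4 + (-4)·(-23) + (-22)·12 = 221 - 72 + 92 - 264 = -23

-23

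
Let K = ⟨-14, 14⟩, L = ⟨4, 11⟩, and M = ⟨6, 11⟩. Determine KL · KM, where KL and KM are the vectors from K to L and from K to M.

369

KL = L − K = (18, -3)
KM = M − K = (20, -3)
KL · KM = 18·20 + (-3)·(-3) = 360 + 9 = 369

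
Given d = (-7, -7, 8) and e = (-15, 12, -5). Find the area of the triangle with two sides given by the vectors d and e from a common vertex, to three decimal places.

125.963

i: (-7)·(-5) - 8·12 = 35 - 96 = -61
j: 8·(-15) - (-7)·(-5) = -120 - 35 = -155
k: (-7)·12 - (-7)·(-15) = -84 - 105 = -189
d × e = (-61, -155, -189)
|d × e| = √((-61)² + (-155)² + (-189)²) = √63467 ≈ 251.9266
area = ½ · 251.9266 ≈ 125.963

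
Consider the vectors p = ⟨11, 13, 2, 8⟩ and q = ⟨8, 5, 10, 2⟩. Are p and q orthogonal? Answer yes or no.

p · q = 11·8 + 13·5 + 2·10 + 8·2 = 88 + 65 + 20 + 16 = 189
Nonzero, so the vectors are not orthogonal.

no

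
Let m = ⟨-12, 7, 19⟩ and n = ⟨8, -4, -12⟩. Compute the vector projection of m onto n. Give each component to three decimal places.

m · n = (-12)·8 + 7·(-4) + 19·(-12) = -96 - 28 - 228 = -352
|n|² = 64 + 16 + 144 = 224
proj_n m = (-352/224) · (8, -4, -12) ≈ (-12.571, 6.286, 18.857)

(-12.571, 6.286, 18.857)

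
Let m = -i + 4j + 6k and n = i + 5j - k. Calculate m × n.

(-34, 5, -9)

i: 4·(-1) - 6·5 = -4 - 30 = -34
j: 6·1 - (-1)·(-1) = 6 - 1 = 5
k: (-1)·5 - 4·1 = -5 - 4 = -9
m × n = (-34, 5, -9)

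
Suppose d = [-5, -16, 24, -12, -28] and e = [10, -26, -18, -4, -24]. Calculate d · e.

654

d · e = (-5)·10 + (-16)·(-26) + 24·(-18) + (-12)·(-4) + (-28)·(-24) = -50 + 416 - 432 + 48 + 672 = 654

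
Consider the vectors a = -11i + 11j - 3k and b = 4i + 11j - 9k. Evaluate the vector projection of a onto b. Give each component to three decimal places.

(1.908, 5.248, -4.294)

a · b = (-11)·4 + 11·11 + (-3)·(-9) = -44 + 121 + 27 = 104
|b|² = 16 + 121 + 81 = 218
proj_b a = (104/218) · (4, 11, -9) ≈ (1.908, 5.248, -4.294)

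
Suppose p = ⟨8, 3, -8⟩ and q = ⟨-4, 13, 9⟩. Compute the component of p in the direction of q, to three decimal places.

p · q = 8·(-4) + 3·13 + (-8)·9 = -32 + 39 - 72 = -65
|q| = √(16 + 169 + 81) = √266 ≈ 16.3095
comp_q p = -65 / √266 ≈ -3.985

-3.985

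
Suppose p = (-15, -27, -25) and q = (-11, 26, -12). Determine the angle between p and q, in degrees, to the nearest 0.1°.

101.2

p · q = (-15)·(-11) + (-27)·26 + (-25)·(-12) = 165 - 702 + 300 = -237
|p|² = 225 + 729 + 625 = 1579,  |p| = √1579 ≈ 39.736633
|q|² = 121 + 676 + 144 = 941,  |q| = √941 ≈ 30.675723
cos θ = -237 / (39.736633 · 30.675723) ≈ -0.19443
θ = arccos(-0.19443) ≈ 101.2°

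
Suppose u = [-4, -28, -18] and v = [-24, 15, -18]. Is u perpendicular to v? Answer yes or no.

u · v = (-4)·(-24) + (-28)·15 + (-18)·(-18) = 96 - 420 + 324 = 0
Zero, so the vectors are orthogonal.

yes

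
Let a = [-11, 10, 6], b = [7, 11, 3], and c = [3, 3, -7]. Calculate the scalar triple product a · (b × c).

1454

b × c:
i: 11·(-7) - 3·3 = -77 - 9 = -86
j: 3·3 - 7·(-7) = 9 - (-49) = 58
k: 7·3 - 11·3 = 21 - 33 = -12
b × c = (-86, 58, -12)
a · (b × c) = (-11)·(-86) + 10·58 + 6·(-12) = 946 + 580 - 72 = 1454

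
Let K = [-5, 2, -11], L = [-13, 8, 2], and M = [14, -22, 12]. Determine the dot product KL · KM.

3

KL = L − K = (-8, 6, 13)
KM = M − K = (19, -24, 23)
KL · KM = (-8)·19 + 6·(-24) + 13·23 = -152 - 144 + 299 = 3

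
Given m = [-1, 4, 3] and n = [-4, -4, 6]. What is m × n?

i: 4·6 - 3·(-4) = 24 - (-12) = 36
j: 3·(-4) - (-1)·6 = -12 - (-6) = -6
k: (-1)·(-4) - 4·(-4) = 4 - (-16) = 20
m × n = (36, -6, 20)

(36, -6, 20)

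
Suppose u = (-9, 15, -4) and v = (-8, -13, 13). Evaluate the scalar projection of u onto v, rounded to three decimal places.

-8.728

u · v = (-9)·(-8) + 15·(-13) + (-4)·13 = 72 - 195 - 52 = -175
|v| = √(64 + 169 + 169) = √402 ≈ 20.0499
comp_v u = -175 / √402 ≈ -8.728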